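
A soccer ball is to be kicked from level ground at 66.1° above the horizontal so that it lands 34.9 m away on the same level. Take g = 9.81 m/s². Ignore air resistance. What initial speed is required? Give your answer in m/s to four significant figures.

From R = (v₀² / g) sin 2θ: v₀ = √(gR / sin 2θ).
v₀ = √(9.81 × 34.9 / sin 132.2°) = √(342.4 / 0.7408) = √462.16 = 21.50 m/s.

21.50 m/s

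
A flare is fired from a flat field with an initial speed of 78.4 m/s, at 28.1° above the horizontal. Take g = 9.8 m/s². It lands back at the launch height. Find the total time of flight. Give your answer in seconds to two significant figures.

vₓ = 78.40 cos 28.1° = 69.16 m/s; v_y0 = 78.40 sin 28.1° = 36.93 m/s.
Landing at launch height ⇒ T = 2 v_y0 / g = 2 × 36.93 / 9.80 = 7.536 s.

7.5 s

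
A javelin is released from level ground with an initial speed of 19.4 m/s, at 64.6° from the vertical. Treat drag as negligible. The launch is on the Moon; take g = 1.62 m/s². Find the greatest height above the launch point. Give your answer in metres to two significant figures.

21 m

Horizontal component vₓ = 19.40 sin 64.6° = 17.52 m/s; vertical v_y0 = 19.40 cos 64.6° = 8.321 m/s.
Maximum height: H = v_y0² / (2g) = 8.321² / (2 × 1.62) = 21.37 m.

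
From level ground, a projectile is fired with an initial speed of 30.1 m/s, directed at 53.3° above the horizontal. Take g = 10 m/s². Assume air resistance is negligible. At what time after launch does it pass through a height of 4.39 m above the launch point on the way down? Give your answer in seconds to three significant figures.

vₓ = 30.10 cos 53.3° = 17.99 m/s; v_y0 = 30.10 sin 53.3° = 24.13 m/s.
Height y(t) = 24.13 t − 5.000 t² = 4.39 gives 5.000 t² − 24.13 t + 4.39 = 0.
t = [24.13 ± √(24.13² − 2·10.0·4.39)] / 10.0 = (24.13 ± 22.24) / 10.0, so t = 0.1893 s or t = 4.637 s.
The descending-branch root is 4.637 s.

4.64 s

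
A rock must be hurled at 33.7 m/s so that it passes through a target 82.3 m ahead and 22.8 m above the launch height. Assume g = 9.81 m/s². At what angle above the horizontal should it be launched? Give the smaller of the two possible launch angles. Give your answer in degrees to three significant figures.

Trajectory: y = x tanθ − g x² (1 + tan²θ)/(2v₀²). With x = 82.3, y = 22.8, v₀ = 33.7, g = 9.81:
29.25 tan²θ − 82.3 tanθ + (52.05) = 0.
tanθ = [82.3 ± √(82.3² − 4 × 29.25 × (52.05))] / (2 × 29.25) = (82.3 ± 26.12) / 58.51, giving tanθ = 0.9602 or 1.853.
θ = 43.84° or 61.65°; the smaller is 43.84°.

43.8°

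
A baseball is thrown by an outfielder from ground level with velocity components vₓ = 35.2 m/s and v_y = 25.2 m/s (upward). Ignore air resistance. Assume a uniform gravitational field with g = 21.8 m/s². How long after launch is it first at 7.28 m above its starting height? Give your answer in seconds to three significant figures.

Set y = v_y0 t − ½ g t² = 7.28: 10.90 t² − 25.20 t + 7.28 = 0.
Quadratic formula: t = (25.20 ± √317.63) / 21.8 = (25.20 ± 17.82) / 21.8 → t = 0.3384 s or 1.973 s.
The first (ascending) time is 0.3384 s.

0.338 s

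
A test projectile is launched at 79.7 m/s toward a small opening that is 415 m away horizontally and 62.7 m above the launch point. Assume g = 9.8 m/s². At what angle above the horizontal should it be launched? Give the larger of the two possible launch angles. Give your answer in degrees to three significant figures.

Trajectory: y = x tanθ − g x² (1 + tan²θ)/(2v₀²). With x = 415, y = 62.7, v₀ = 79.7, g = 9.80:
132.9 tan²θ − 415 tanθ + (195.6) = 0.
tanθ = [415 ± √(415² − 4 × 132.9 × (195.6))] / (2 × 132.9) = (415 ± 261.4) / 265.7, giving tanθ = 0.5783 or 2.545.
θ = 30.04° or 68.55°; the larger is 68.55°.

68.6°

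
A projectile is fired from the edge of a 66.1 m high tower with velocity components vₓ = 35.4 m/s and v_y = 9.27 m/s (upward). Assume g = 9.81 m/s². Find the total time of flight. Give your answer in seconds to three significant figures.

The projectile lands when y = 66.1 + (9.270) t − ½·9.81·t² = 0. Positive root: t = (9.270 + √(9.270² + 2·9.81·66.1)) / 9.81 = (9.270 + 37.19) / 9.81 = 4.736 s.

4.74 s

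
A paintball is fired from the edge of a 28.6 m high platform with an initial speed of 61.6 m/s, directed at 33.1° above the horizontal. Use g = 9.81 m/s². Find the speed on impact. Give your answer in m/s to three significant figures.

66.0 m/s

vₓ = 61.60 cos 33.1° = 51.60 m/s; v_y0 = 61.60 sin 33.1° = 33.64 m/s.
The projectile lands when y = 28.6 + (33.64) t − ½·9.81·t² = 0. Positive root: t = (33.64 + √(33.64² + 2·9.81·28.6)) / 9.81 = (33.64 + 41.14) / 9.81 = 7.623 s.
Vertical velocity at impact: v_y = v_y0 − g t = 33.64 − 9.81 × 7.623 = −41.14 m/s.
Speed: |v| = √(vₓ² + v_y²) = √(51.60² + 41.14²) = 66.00 m/s.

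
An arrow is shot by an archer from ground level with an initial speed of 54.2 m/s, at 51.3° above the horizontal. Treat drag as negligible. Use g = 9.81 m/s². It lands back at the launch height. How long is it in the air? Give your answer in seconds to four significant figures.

8.624 s

vₓ = 54.20 cos 51.3° = 33.89 m/s; v_y0 = 54.20 sin 51.3° = 42.30 m/s.
Time of flight on level ground: T = 2 v_y0 / g = 2 × 42.30 / 9.81 = 8.624 s.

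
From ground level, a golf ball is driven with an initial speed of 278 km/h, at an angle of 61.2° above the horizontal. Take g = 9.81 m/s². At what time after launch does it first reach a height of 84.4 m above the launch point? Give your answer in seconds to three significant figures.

1.39 s

Convert: 278 km/h = 278/3.6 = 77.22 m/s.
Resolve: vₓ = 77.22 cos 61.2° = 37.20 m/s and v_y0 = 77.22 sin 61.2° = 67.67 m/s.
Require v_y0 t − ½ g t² = 84.4, i.e. 4.905 t² − 67.67 t + 84.4 = 0.
t = [67.67 ± √(67.67² − 2·9.81·84.4)] / 9.81 = (67.67 ± 54.07) / 9.81, so t = 1.387 s or t = 12.41 s.
The first (ascending) time is 1.387 s.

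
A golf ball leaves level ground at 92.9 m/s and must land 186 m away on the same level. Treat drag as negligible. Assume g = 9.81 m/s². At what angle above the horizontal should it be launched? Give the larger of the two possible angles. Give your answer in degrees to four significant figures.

83.90°

R = v₀² sin 2θ / g gives sin 2θ = gR/v₀² = 9.81·186/92.9² = 0.2114.
2θ = 12.21° or 180° − 12.21° = 167.8°, so θ = 6.103° or 83.90°.
The larger angle is 83.90°.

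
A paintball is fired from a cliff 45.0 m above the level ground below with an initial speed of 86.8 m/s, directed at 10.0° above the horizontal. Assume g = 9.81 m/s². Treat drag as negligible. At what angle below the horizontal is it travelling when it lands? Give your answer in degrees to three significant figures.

Components: vₓ = 86.80 cos 10.0° = 85.48 m/s, v_y0 = 86.80 sin 10.0° = 15.07 m/s.
Vertical motion (up positive, ground at y = 0): 4.905 t² − (15.07) t − 45.0 = 0, so t = (15.07 + √(15.07² + 2·9.81·45.0)) / 9.81 = (15.07 + 33.32) / 9.81 = 4.933 s.
At impact: v_y = v_y0 − g t = −33.32 m/s; vₓ = 85.48 m/s.
Angle below horizontal: arctan(|v_y|/vₓ) = arctan(33.32/85.48) = 21.29°.

21.3°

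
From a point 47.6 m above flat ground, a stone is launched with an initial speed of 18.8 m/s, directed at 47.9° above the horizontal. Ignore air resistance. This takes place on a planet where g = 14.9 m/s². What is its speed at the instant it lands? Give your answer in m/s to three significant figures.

vₓ = 18.80 cos 47.9° = 12.60 m/s; v_y0 = 18.80 sin 47.9° = 13.95 m/s.
With up positive and y = 0 at the ground: y(t) = 47.6 + (13.95) t − 7.450 t². Setting y = 0 and taking the positive root: t = [13.95 + √(13.95² + 2·14.9·47.6)] / 14.9 = (13.95 + 40.16) / 14.9 = 3.632 s.
Vertical velocity at impact: v_y = v_y0 − g t = 13.95 − 14.9 × 3.632 = −40.16 m/s.
Speed: |v| = √(vₓ² + v_y²) = √(12.60² + 40.16²) = 42.09 m/s.

42.1 m/s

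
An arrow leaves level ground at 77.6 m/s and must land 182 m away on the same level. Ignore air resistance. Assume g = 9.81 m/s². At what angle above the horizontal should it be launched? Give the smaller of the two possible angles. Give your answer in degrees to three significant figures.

R = v₀² sin 2θ / g gives sin 2θ = gR/v₀² = 9.81·182/77.6² = 0.2965.
2θ = 17.25° or 180° − 17.25° = 162.8°, so θ = 8.624° or 81.38°.
The smaller angle is 8.624°.

8.62°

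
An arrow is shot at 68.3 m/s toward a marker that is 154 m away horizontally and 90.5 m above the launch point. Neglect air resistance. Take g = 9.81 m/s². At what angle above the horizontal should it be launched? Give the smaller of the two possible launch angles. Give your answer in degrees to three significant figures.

Trajectory: y = x tanθ − g x² (1 + tan²θ)/(2v₀²). With x = 154, y = 90.5, v₀ = 68.3, g = 9.81:
24.94 tan²θ − 154 tanθ + (115.4) = 0.
tanθ = [154 ± √(154² − 4 × 24.94 × (115.4))] / (2 × 24.94) = (154 ± 110.5) / 49.87, giving tanθ = 0.8730 or 5.303.
θ = 41.12° or 79.32°; the smaller is 41.12°.

41.1°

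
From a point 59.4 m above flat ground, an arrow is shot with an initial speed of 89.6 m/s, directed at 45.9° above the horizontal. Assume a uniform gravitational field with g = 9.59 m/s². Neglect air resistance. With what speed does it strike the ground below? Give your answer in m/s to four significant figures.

95.75 m/s

Resolve: vₓ = 89.60 cos 45.9° = 62.35 m/s and v_y0 = 89.60 sin 45.9° = 64.34 m/s.
Vertical motion (up positive, ground at y = 0): 4.795 t² − (64.34) t − 59.4 = 0, so t = (64.34 + √(64.34² + 2·9.59·59.4)) / 9.59 = (64.34 + 72.66) / 9.59 = 14.29 s.
Vertical velocity at impact: v_y = v_y0 − g t = 64.34 − 9.59 × 14.29 = −72.66 m/s.
Speed: |v| = √(vₓ² + v_y²) = √(62.35² + 72.66²) = 95.75 m/s.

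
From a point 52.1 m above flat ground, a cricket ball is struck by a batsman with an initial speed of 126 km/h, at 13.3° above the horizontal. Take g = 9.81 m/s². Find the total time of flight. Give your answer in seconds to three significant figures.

Convert: 126 km/h = 126/3.6 = 35.00 m/s.
Resolve: vₓ = 35.00 cos 13.3° = 34.06 m/s and v_y0 = 35.00 sin 13.3° = 8.052 m/s.
With up positive and y = 0 at the ground: y(t) = 52.1 + (8.052) t − 4.905 t². Setting y = 0 and taking the positive root: t = [8.052 + √(8.052² + 2·9.81·52.1)] / 9.81 = (8.052 + 32.97) / 9.81 = 4.182 s.

4.18 s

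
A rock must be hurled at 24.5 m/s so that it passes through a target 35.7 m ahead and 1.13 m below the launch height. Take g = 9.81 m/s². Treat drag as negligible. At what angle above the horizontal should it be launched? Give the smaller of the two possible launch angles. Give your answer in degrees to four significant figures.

Trajectory: y = x tanθ − g x² (1 + tan²θ)/(2v₀²). With x = 35.7, y = −1.13, v₀ = 24.5, g = 9.81:
10.41 tan²θ − 35.7 tanθ + (9.285) = 0.
tanθ = [35.7 ± √(35.7² − 4 × 10.41 × (9.285))] / (2 × 10.41) = (35.7 ± 29.79) / 20.83, giving tanθ = 0.2835 or 3.144.
θ = 15.83° or 72.36°; the smaller is 15.83°.

15.83°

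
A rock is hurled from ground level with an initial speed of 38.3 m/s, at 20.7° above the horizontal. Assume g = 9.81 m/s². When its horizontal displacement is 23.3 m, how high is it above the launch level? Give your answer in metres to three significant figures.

Resolve: vₓ = 38.30 cos 20.7° = 35.83 m/s and v_y0 = 38.30 sin 20.7° = 13.54 m/s.
Time to reach x = 23.3 m: t = x/vₓ = 23.3/35.83 = 0.6503 s.
Height: y = v_y0 t − ½ g t² = 13.54 × 0.6503 − 4.905 × 0.6503² = 8.804 − 2.075 = 6.730 m.

6.73 m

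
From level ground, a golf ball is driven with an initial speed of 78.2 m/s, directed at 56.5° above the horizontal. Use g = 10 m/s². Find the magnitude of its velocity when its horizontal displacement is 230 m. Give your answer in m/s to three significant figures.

44.8 m/s

Components: vₓ = 78.20 cos 56.5° = 43.16 m/s, v_y0 = 78.20 sin 56.5° = 65.21 m/s.
x = vₓ t ⇒ t = 230/43.16 = 5.329 s.
Vertical velocity there: v_y = v_y0 − g t = 65.21 − 10.0 × 5.329 = 11.92 m/s.
Speed: √(vₓ² + v_y²) = √(43.16² + 11.92²) = 44.78 m/s.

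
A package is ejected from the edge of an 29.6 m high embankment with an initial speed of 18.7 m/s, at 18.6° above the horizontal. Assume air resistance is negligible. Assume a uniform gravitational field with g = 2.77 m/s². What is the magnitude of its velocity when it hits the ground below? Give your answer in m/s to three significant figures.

vₓ = 18.70 cos 18.6° = 17.72 m/s; v_y0 = 18.70 sin 18.6° = 5.965 m/s.
The projectile lands when y = 29.6 + (5.965) t − ½·2.77·t² = 0. Positive root: t = (5.965 + √(5.965² + 2·2.77·29.6)) / 2.77 = (5.965 + 14.13) / 2.77 = 7.253 s.
Vertical velocity at impact: v_y = v_y0 − g t = 5.965 − 2.77 × 7.253 = −14.13 m/s.
Speed: |v| = √(vₓ² + v_y²) = √(17.72² + 14.13²) = 22.66 m/s.

22.7 m/s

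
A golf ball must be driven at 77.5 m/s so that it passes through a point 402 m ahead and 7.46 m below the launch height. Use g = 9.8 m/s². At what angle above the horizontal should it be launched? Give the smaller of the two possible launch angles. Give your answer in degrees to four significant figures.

19.26°

Trajectory: y = x tanθ − g x² (1 + tan²θ)/(2v₀²). With x = 402, y = −7.46, v₀ = 77.5, g = 9.80:
131.8 tan²θ − 402 tanθ + (124.4) = 0.
tanθ = [402 ± √(402² − 4 × 131.8 × (124.4))] / (2 × 131.8) = (402 ± 309.9) / 263.7, giving tanθ = 0.3494 or 2.700.
θ = 19.26° or 69.67°; the smaller is 19.26°.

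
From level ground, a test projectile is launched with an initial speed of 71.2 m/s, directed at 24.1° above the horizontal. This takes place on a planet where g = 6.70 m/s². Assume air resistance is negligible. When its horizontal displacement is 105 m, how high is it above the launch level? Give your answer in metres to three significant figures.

vₓ = 71.20 cos 24.1° = 64.99 m/s; v_y0 = 71.20 sin 24.1° = 29.07 m/s.
Time to reach x = 105 m: t = x/vₓ = 105/64.99 = 1.616 s.
Height: y = v_y0 t − ½ g t² = 29.07 × 1.616 − 3.350 × 1.616² = 46.97 − 8.743 = 38.23 m.

38.2 m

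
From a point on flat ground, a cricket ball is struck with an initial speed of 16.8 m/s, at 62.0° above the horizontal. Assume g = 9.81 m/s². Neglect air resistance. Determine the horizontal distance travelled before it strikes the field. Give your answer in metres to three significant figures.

23.9 m

vₓ = 16.80 cos 62.0° = 7.887 m/s; v_y0 = 16.80 sin 62.0° = 14.83 m/s.
Flight time T = 2 v_y0 / g = 3.024 s.
Horizontal distance R = vₓ T = 7.887 × 3.024 = 23.85 m.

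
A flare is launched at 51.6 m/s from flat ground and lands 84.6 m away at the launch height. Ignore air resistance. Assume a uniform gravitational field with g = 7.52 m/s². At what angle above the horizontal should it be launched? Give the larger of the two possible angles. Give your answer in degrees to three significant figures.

R = v₀² sin 2θ / g gives sin 2θ = gR/v₀² = 7.52·84.6/51.6² = 0.2389.
2θ = 13.82° or 180° − 13.82° = 166.2°, so θ = 6.912° or 83.09°.
The larger angle is 83.09°.

83.1°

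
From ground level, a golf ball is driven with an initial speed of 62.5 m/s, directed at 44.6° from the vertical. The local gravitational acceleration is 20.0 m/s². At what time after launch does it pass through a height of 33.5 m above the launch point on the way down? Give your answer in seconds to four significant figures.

vₓ = 62.50 sin 44.6° = 43.88 m/s; v_y0 = 62.50 cos 44.6° = 44.50 m/s.
Height y(t) = 44.50 t − 10.00 t² = 33.5 gives 10.00 t² − 44.50 t + 33.5 = 0.
Quadratic formula: t = (44.50 ± √640.39) / 20.0 = (44.50 ± 25.31) / 20.0 → t = 0.9598 s or 3.490 s.
The descending-branch root is 3.490 s.

3.490 s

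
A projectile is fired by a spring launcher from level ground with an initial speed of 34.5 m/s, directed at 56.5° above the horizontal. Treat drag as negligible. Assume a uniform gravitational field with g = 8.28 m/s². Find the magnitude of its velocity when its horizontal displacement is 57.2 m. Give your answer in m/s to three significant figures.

vₓ = 34.50 cos 56.5° = 19.04 m/s; v_y0 = 34.50 sin 56.5° = 28.77 m/s.
Time to reach x = 57.2 m: t = x/vₓ = 57.2/19.04 = 3.004 s.
Vertical velocity there: v_y = v_y0 − g t = 28.77 − 8.28 × 3.004 = 3.897 m/s.
Speed: √(vₓ² + v_y²) = √(19.04² + 3.897²) = 19.44 m/s.

19.4 m/s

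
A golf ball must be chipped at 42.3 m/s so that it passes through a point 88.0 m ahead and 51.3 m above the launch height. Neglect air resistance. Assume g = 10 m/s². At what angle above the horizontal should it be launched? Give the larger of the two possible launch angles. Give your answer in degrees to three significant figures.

71.0°

Trajectory: y = x tanθ − g x² (1 + tan²θ)/(2v₀²). With x = 88.0, y = 51.3, v₀ = 42.3, g = 10.0:
21.64 tan²θ − 88.0 tanθ + (72.94) = 0.
tanθ = [88.0 ± √(88.0² − 4 × 21.64 × (72.94))] / (2 × 21.64) = (88.0 ± 37.82) / 43.28, giving tanθ = 1.159 or 2.907.
θ = 49.22° or 71.02°; the larger is 71.02°.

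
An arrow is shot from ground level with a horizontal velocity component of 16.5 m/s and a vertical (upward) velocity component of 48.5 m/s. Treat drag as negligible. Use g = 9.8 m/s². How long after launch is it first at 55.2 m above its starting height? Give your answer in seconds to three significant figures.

1.31 s

Set y = v_y0 t − ½ g t² = 55.2: 4.900 t² − 48.50 t + 55.2 = 0.
Quadratic formula: t = (48.50 ± √1270.3) / 9.80 = (48.50 ± 35.64) / 9.80 → t = 1.312 s or 8.586 s.
The first (ascending) time is 1.312 s.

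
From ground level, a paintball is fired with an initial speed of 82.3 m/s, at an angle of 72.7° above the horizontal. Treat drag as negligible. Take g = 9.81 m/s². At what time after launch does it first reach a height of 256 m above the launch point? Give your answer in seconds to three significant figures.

vₓ = 82.30 cos 72.7° = 24.47 m/s; v_y0 = 82.30 sin 72.7° = 78.58 m/s.
Set y = v_y0 t − ½ g t² = 256: 4.905 t² − 78.58 t + 256 = 0.
Quadratic formula: t = (78.58 ± √1151.6) / 9.81 = (78.58 ± 33.94) / 9.81 → t = 4.551 s or 11.47 s.
The first (ascending) time is 4.551 s.

4.55 s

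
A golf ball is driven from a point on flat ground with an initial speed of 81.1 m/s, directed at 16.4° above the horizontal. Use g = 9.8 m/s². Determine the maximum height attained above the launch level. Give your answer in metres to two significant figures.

27 m

Horizontal component vₓ = 81.10 cos 16.4° = 77.80 m/s; vertical v_y0 = 81.10 sin 16.4° = 22.90 m/s.
At the apex v_y = 0, so H = v_y0²/(2g) = 22.90²/19.60 = 26.75 m.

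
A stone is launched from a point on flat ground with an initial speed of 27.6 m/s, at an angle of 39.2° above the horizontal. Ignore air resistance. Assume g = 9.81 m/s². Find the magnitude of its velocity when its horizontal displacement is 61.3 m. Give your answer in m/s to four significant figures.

Resolve: vₓ = 27.60 cos 39.2° = 21.39 m/s and v_y0 = 27.60 sin 39.2° = 17.44 m/s.
x = vₓ t ⇒ t = 61.3/21.39 = 2.866 s.
Vertical velocity there: v_y = v_y0 − g t = 17.44 − 9.81 × 2.866 = −10.67 m/s.
Speed: √(vₓ² + v_y²) = √(21.39² + 10.67²) = 23.90 m/s.

23.90 m/s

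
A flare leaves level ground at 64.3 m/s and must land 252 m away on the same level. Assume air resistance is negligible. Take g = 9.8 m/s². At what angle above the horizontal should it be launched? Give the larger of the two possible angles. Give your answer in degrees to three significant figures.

71.7°

From R = (v₀²/g) sin 2θ: sin 2θ = 9.80 × 252 / 4134.5 = 0.5973.
2θ = 36.68° or 180° − 36.68° = 143.3°, so θ = 18.34° or 71.66°.
The larger angle is 71.66°.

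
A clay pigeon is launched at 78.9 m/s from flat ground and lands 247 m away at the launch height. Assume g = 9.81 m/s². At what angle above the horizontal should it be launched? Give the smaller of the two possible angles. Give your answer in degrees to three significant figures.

R = v₀² sin 2θ / g gives sin 2θ = gR/v₀² = 9.81·247/78.9² = 0.3892.
2θ = 22.91° or 180° − 22.91° = 157.1°, so θ = 11.45° or 78.55°.
The smaller angle is 11.45°.

11.5°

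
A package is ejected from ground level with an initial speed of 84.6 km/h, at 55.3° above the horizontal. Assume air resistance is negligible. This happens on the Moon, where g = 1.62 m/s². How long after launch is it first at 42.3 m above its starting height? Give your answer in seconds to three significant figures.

2.44 s

Convert: 84.6 km/h = 84.6/3.6 = 23.50 m/s.
Horizontal component vₓ = 23.50 cos 55.3° = 13.38 m/s; vertical v_y0 = 23.50 sin 55.3° = 19.32 m/s.
Set y = v_y0 t − ½ g t² = 42.3: 0.8100 t² − 19.32 t + 42.3 = 0.
Quadratic formula: t = (19.32 ± √236.23) / 1.62 = (19.32 ± 15.37) / 1.62 → t = 2.439 s or 21.41 s.
The first (ascending) time is 2.439 s.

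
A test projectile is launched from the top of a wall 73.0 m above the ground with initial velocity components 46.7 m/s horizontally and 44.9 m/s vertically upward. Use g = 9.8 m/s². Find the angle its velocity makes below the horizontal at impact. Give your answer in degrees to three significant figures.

Vertical motion (up positive, ground at y = 0): 4.900 t² − (44.90) t − 73.0 = 0, so t = (44.90 + √(44.90² + 2·9.80·73.0)) / 9.80 = (44.90 + 58.71) / 9.80 = 10.57 s.
At impact: v_y = v_y0 − g t = −58.71 m/s; vₓ = 46.70 m/s.
Angle below horizontal: arctan(|v_y|/vₓ) = arctan(58.71/46.70) = 51.50°.

51.5°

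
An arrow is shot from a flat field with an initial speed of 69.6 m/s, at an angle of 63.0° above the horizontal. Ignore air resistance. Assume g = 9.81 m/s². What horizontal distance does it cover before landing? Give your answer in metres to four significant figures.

Horizontal component vₓ = 69.60 cos 63.0° = 31.60 m/s; vertical v_y0 = 69.60 sin 63.0° = 62.01 m/s.
Flight time T = 2 v_y0 / g = 12.64 s.
Range: R = vₓ T = 31.60 × 12.64 = 399.5 m.

399.5 m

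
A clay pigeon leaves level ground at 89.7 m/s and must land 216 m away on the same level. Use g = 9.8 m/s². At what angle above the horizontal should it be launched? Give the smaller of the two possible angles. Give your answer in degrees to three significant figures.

7.63°

Level-ground range R = v₀² sin(2θ)/g ⇒ sin(2θ) = gR/v₀² = 9.80 × 216 / 89.7² = 0.2631.
2θ = 15.25° or 180° − 15.25° = 164.7°, so θ = 7.627° or 82.37°.
The smaller angle is 7.627°.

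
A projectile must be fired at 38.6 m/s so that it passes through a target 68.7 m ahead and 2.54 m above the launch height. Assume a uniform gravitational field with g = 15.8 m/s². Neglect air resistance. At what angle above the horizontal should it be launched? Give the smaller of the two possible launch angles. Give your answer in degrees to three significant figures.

Trajectory: y = x tanθ − g x² (1 + tan²θ)/(2v₀²). With x = 68.7, y = 2.54, v₀ = 38.6, g = 15.8:
25.02 tan²θ − 68.7 tanθ + (27.56) = 0.
tanθ = [68.7 ± √(68.7² − 4 × 25.02 × (27.56))] / (2 × 25.02) = (68.7 ± 44.28) / 50.05, giving tanθ = 0.4880 or 2.257.
θ = 26.01° or 66.11°; the smaller is 26.01°.

26.0°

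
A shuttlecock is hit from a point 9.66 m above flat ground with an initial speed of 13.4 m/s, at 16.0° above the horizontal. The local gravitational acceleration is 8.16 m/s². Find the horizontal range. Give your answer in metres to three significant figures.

vₓ = 13.40 cos 16.0° = 12.88 m/s; v_y0 = 13.40 sin 16.0° = 3.694 m/s.
With up positive and y = 0 at the ground: y(t) = 9.66 + (3.694) t − 4.080 t². Setting y = 0 and taking the positive root: t = [3.694 + √(3.694² + 2·8.16·9.66)] / 8.16 = (3.694 + 13.09) / 8.16 = 2.057 s.
Horizontal distance: R = vₓ t = 12.88 × 2.057 = 26.49 m.

26.5 m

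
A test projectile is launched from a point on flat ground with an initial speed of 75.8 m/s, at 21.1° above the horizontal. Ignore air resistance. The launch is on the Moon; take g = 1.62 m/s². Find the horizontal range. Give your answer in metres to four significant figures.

Components: vₓ = 75.80 cos 21.1° = 70.72 m/s, v_y0 = 75.80 sin 21.1° = 27.29 m/s.
Time aloft: T = 2 v_y0 / g = 2 × 27.29 / 1.62 = 33.69 s.
Range: R = vₓ T = 70.72 × 33.69 = 2382 m.

2382 m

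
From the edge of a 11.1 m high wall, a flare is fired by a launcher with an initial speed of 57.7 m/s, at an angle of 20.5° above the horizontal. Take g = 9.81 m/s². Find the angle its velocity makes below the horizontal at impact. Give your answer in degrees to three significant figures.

vₓ = 57.70 cos 20.5° = 54.05 m/s; v_y0 = 57.70 sin 20.5° = 20.21 m/s.
With up positive and y = 0 at the ground: y(t) = 11.1 + (20.21) t − 4.905 t². Setting y = 0 and taking the positive root: t = [20.21 + √(20.21² + 2·9.81·11.1)] / 9.81 = (20.21 + 25.02) / 9.81 = 4.611 s.
At impact: v_y = v_y0 − g t = −25.02 m/s; vₓ = 54.05 m/s.
Angle below horizontal: arctan(|v_y|/vₓ) = arctan(25.02/54.05) = 24.84°.

24.8°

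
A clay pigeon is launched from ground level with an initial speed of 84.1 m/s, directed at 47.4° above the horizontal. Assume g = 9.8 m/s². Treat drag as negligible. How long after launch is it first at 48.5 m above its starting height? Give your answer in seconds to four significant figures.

0.8392 s

Horizontal component vₓ = 84.10 cos 47.4° = 56.93 m/s; vertical v_y0 = 84.10 sin 47.4° = 61.91 m/s.
Set y = v_y0 t − ½ g t² = 48.5: 4.900 t² − 61.91 t + 48.5 = 0.
t = [61.91 ± √(61.91² − 2·9.80·48.5)] / 9.80 = (61.91 ± 53.68) / 9.80, so t = 0.8392 s or t = 11.79 s.
The first (ascending) time is 0.8392 s.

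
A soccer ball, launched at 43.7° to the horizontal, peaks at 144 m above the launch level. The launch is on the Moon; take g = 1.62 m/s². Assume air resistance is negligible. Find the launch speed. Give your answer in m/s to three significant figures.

At the peak v_y = 0, so v_y0 = √(2gH) = √(2 × 1.62 × 144) = 21.60 m/s.
v_y0 = v₀ sin θ ⇒ v₀ = 21.60 / sin 43.7° = 31.26 m/s.

31.3 m/s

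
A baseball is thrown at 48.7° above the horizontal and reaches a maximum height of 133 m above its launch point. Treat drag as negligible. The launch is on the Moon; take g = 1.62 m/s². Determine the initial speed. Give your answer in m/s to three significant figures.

27.6 m/s

At the peak v_y = 0, so v_y0 = √(2gH) = √(2 × 1.62 × 133) = 20.76 m/s.
v_y0 = v₀ sin θ ⇒ v₀ = 20.76 / sin 48.7° = 27.63 m/s.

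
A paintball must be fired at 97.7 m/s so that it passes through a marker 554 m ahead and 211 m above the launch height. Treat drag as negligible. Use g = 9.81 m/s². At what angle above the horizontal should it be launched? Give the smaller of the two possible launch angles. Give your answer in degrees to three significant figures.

Trajectory: y = x tanθ − g x² (1 + tan²θ)/(2v₀²). With x = 554, y = 211, v₀ = 97.7, g = 9.81:
157.7 tan²θ − 554 tanθ + (368.7) = 0.
tanθ = [554 ± √(554² − 4 × 157.7 × (368.7))] / (2 × 157.7) = (554 ± 272.6) / 315.4, giving tanθ = 0.8921 or 2.621.
θ = 41.74° or 69.11°; the smaller is 41.74°.

41.7°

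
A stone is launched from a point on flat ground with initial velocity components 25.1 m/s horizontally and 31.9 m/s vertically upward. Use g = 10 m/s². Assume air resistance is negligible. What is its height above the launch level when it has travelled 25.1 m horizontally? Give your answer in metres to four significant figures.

26.90 m

x = vₓ t ⇒ t = 25.1/25.10 = 1.000 s.
Height: y = v_y0 t − ½ g t² = 31.90 × 1.000 − 5.000 × 1.000² = 31.90 − 5.000 = 26.90 m.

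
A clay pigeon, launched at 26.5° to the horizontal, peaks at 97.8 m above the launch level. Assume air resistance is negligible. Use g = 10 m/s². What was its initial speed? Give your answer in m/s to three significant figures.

99.1 m/s

At the peak v_y = 0, so v_y0 = √(2gH) = √(2 × 10.0 × 97.8) = 44.23 m/s.
v_y0 = v₀ sin θ ⇒ v₀ = 44.23 / sin 26.5° = 99.12 m/s.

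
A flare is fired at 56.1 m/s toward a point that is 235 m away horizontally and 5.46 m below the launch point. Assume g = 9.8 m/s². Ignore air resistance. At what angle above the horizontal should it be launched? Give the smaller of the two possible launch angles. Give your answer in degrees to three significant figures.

Trajectory: y = x tanθ − g x² (1 + tan²θ)/(2v₀²). With x = 235, y = −5.46, v₀ = 56.1, g = 9.80:
85.98 tan²θ − 235 tanθ + (80.52) = 0.
tanθ = [235 ± √(235² − 4 × 85.98 × (80.52))] / (2 × 85.98) = (235 ± 165.9) / 172.0, giving tanθ = 0.4017 or 2.331.
θ = 21.88° or 66.78°; the smaller is 21.88°.

21.9°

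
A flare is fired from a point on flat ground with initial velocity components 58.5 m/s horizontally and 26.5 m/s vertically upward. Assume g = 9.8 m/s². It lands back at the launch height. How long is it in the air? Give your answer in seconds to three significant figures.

Time of flight on level ground: T = 2 v_y0 / g = 2 × 26.50 / 9.80 = 5.408 s.

5.41 s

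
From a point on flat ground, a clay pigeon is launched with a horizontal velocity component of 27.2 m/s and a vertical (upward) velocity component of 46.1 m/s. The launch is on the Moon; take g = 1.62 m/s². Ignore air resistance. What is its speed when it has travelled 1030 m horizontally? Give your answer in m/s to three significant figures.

31.2 m/s

Time to reach x = 1030 m: t = x/vₓ = 1030/27.20 = 37.87 s.
Vertical velocity there: v_y = v_y0 − g t = 46.10 − 1.62 × 37.87 = −15.25 m/s.
Speed: √(vₓ² + v_y²) = √(27.20² + 15.25²) = 31.18 m/s.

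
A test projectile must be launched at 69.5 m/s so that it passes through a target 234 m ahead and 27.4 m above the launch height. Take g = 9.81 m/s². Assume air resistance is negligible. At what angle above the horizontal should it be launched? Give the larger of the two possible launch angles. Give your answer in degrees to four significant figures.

Trajectory: y = x tanθ − g x² (1 + tan²θ)/(2v₀²). With x = 234, y = 27.4, v₀ = 69.5, g = 9.81:
55.60 tan²θ − 234 tanθ + (83.00) = 0.
tanθ = [234 ± √(234² − 4 × 55.60 × (83.00))] / (2 × 55.60) = (234 ± 190.5) / 111.2, giving tanθ = 0.3911 or 3.817.
θ = 21.36° or 75.32°; the larger is 75.32°.

75.32°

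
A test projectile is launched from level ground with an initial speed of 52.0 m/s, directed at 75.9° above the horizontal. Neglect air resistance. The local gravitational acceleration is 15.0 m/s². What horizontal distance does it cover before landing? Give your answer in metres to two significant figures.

Horizontal component vₓ = 52.00 cos 75.9° = 12.67 m/s; vertical v_y0 = 52.00 sin 75.9° = 50.43 m/s.
Time aloft: T = 2 v_y0 / g = 2 × 50.43 / 15.0 = 6.724 s.
Horizontal distance R = vₓ T = 12.67 × 6.724 = 85.19 m.

85 m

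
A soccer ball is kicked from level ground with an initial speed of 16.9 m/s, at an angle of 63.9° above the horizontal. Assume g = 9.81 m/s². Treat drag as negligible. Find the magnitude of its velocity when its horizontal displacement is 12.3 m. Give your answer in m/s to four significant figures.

7.509 m/s

Resolve: vₓ = 16.90 cos 63.9° = 7.435 m/s and v_y0 = 16.90 sin 63.9° = 15.18 m/s.
Time to reach x = 12.3 m: t = x/vₓ = 12.3/7.435 = 1.654 s.
Vertical velocity there: v_y = v_y0 − g t = 15.18 − 9.81 × 1.654 = −1.052 m/s.
Speed: √(vₓ² + v_y²) = √(7.435² + 1.052²) = 7.509 m/s.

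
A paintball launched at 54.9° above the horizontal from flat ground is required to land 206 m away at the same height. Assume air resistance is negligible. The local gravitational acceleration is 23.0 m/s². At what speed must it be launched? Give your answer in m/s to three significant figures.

Level-ground range: R = v₀² sin(2θ)/g, so v₀ = √(gR / sin 2θ).
v₀ = √(23.0 × 206 / sin 109.8°) = √(4738 / 0.9409) = √5035.7 = 70.96 m/s.

71.0 m/s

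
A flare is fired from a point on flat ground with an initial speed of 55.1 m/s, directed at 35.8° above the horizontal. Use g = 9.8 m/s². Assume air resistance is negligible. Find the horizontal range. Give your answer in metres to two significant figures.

290 m

Horizontal component vₓ = 55.10 cos 35.8° = 44.69 m/s; vertical v_y0 = 55.10 sin 35.8° = 32.23 m/s.
Flight time T = 2 v_y0 / g = 6.578 s.
Horizontal distance R = vₓ T = 44.69 × 6.578 = 294.0 m.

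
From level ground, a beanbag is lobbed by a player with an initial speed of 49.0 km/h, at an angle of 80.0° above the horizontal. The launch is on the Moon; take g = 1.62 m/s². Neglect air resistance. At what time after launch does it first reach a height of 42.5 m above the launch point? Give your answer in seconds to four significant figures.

4.275 s

Convert: 49.0 km/h = 49.0/3.6 = 13.61 m/s.
Horizontal component vₓ = 13.61 cos 80.0° = 2.364 m/s; vertical v_y0 = 13.61 sin 80.0° = 13.40 m/s.
Require v_y0 t − ½ g t² = 42.5, i.e. 0.8100 t² − 13.40 t + 42.5 = 0.
Quadratic formula: t = (13.40 ± √41.976) / 1.62 = (13.40 ± 6.479) / 1.62 → t = 4.275 s or 12.27 s.
The first (ascending) time is 4.275 s.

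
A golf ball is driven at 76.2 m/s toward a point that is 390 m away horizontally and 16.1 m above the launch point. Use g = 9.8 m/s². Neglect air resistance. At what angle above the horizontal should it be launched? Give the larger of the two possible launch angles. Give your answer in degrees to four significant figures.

69.01°

Trajectory: y = x tanθ − g x² (1 + tan²θ)/(2v₀²). With x = 390, y = 16.1, v₀ = 76.2, g = 9.80:
128.4 tan²θ − 390 tanθ + (144.5) = 0.
tanθ = [390 ± √(390² − 4 × 128.4 × (144.5))] / (2 × 128.4) = (390 ± 279.2) / 256.7, giving tanθ = 0.4317 or 2.607.
θ = 23.35° or 69.01°; the larger is 69.01°.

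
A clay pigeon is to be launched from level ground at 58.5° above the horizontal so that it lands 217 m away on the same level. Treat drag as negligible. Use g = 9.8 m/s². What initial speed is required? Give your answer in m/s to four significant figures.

48.85 m/s

On level ground R = v₀² sin 2θ / g ⇒ v₀ = √(gR / sin 2θ).
v₀ = √(9.80 × 217 / sin 117.0°) = √(2127 / 0.8910) = √2386.7 = 48.85 m/s.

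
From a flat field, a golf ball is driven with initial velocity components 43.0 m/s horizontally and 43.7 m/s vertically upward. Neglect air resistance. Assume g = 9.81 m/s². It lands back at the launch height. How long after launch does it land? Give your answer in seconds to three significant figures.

It returns to y = 0 when t = 2 v_y0 / g = 2(43.70)/9.81 = 8.909 s.

8.91 s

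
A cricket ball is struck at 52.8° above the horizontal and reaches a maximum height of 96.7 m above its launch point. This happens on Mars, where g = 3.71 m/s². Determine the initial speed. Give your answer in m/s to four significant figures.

At the peak v_y = 0, so v_y0 = √(2gH) = √(2 × 3.71 × 96.7) = 26.79 m/s.
v_y0 = v₀ sin θ ⇒ v₀ = 26.79 / sin 52.8° = 33.63 m/s.

33.63 m/s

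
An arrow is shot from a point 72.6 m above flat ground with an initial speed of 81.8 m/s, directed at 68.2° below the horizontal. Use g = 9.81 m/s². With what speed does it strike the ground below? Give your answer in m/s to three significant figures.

Components: vₓ = 81.80 cos 68.2° = 30.38 m/s, v_y0 = −75.95 m/s (downward).
With up positive and y = 0 at the ground: y(t) = 72.6 + (−75.95) t − 4.905 t². Setting y = 0 and taking the positive root: t = [−75.95 + √(75.95² + 2·9.81·72.6)] / 9.81 = (−75.95 + 84.81) / 9.81 = 0.9032 s.
Vertical velocity at impact: v_y = v_y0 − g t = −75.95 − 9.81 × 0.9032 = −84.81 m/s.
Speed: |v| = √(vₓ² + v_y²) = √(30.38² + 84.81²) = 90.09 m/s.

90.1 m/s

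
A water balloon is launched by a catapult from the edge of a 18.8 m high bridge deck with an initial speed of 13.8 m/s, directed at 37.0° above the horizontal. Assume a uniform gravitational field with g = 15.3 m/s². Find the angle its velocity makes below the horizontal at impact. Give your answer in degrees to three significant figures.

Components: vₓ = 13.80 cos 37.0° = 11.02 m/s, v_y0 = 13.80 sin 37.0° = 8.305 m/s.
With up positive and y = 0 at the ground: y(t) = 18.8 + (8.305) t − 7.650 t². Setting y = 0 and taking the positive root: t = [8.305 + √(8.305² + 2·15.3·18.8)] / 15.3 = (8.305 + 25.38) / 15.3 = 2.202 s.
At impact: v_y = v_y0 − g t = −25.38 m/s; vₓ = 11.02 m/s.
Angle below horizontal: arctan(|v_y|/vₓ) = arctan(25.38/11.02) = 66.53°.

66.5°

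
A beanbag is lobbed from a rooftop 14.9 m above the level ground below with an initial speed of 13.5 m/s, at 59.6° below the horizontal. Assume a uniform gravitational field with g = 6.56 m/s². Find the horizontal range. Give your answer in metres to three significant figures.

Components: vₓ = 13.50 cos 59.6° = 6.831 m/s, v_y0 = −11.64 m/s (downward).
Vertical motion (up positive, ground at y = 0): 3.280 t² − (−11.64) t − 14.9 = 0, so t = (−11.64 + √(11.64² + 2·6.56·14.9)) / 6.56 = (−11.64 + 18.20) / 6.56 = 0.9987 s.
Horizontal distance: R = vₓ t = 6.831 × 0.9987 = 6.822 m.

6.82 m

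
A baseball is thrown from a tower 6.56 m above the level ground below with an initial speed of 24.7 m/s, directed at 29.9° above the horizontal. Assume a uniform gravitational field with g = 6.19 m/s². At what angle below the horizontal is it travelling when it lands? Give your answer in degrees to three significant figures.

35.5°

Resolve: vₓ = 24.70 cos 29.9° = 21.41 m/s and v_y0 = 24.70 sin 29.9° = 12.31 m/s.
Vertical motion (up positive, ground at y = 0): 3.095 t² − (12.31) t − 6.56 = 0, so t = (12.31 + √(12.31² + 2·6.19·6.56)) / 6.19 = (12.31 + 15.26) / 6.19 = 4.454 s.
At impact: v_y = v_y0 − g t = −15.26 m/s; vₓ = 21.41 m/s.
Angle below horizontal: arctan(|v_y|/vₓ) = arctan(15.26/21.41) = 35.47°.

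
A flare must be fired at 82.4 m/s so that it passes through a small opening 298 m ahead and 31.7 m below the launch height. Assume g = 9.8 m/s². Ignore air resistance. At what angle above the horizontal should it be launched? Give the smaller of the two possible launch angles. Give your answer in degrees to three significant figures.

Trajectory: y = x tanθ − g x² (1 + tan²θ)/(2v₀²). With x = 298, y = −31.7, v₀ = 82.4, g = 9.80:
64.09 tan²θ − 298 tanθ + (32.39) = 0.
tanθ = [298 ± √(298² − 4 × 64.09 × (32.39))] / (2 × 64.09) = (298 ± 283.7) / 128.2, giving tanθ = 0.1113 or 4.539.
θ = 6.354° or 77.57°; the smaller is 6.354°.

6.35°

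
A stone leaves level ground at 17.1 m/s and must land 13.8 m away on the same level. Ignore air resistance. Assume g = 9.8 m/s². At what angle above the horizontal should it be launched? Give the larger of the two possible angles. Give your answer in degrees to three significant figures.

R = v₀² sin 2θ / g gives sin 2θ = gR/v₀² = 9.80·13.8/17.1² = 0.4625.
2θ = 27.55° or 180° − 27.55° = 152.5°, so θ = 13.77° or 76.23°.
The larger angle is 76.23°.

76.2°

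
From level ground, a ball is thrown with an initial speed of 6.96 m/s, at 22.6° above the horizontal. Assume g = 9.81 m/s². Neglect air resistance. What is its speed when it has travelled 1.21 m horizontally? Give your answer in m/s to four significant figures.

Horizontal component vₓ = 6.960 cos 22.6° = 6.426 m/s; vertical v_y0 = 6.960 sin 22.6° = 2.675 m/s.
At x = 1.21 m, t = x/vₓ = 1.21/6.426 = 0.1883 s.
Vertical velocity there: v_y = v_y0 − g t = 2.675 − 9.81 × 0.1883 = 0.8274 m/s.
Speed: √(vₓ² + v_y²) = √(6.426² + 0.8274²) = 6.479 m/s.

6.479 m/s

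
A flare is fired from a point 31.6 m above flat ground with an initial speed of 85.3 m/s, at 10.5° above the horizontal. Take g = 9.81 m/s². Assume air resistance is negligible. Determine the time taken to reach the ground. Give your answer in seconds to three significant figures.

4.58 s

Horizontal component vₓ = 85.30 cos 10.5° = 83.87 m/s; vertical v_y0 = 85.30 sin 10.5° = 15.54 m/s.
The projectile lands when y = 31.6 + (15.54) t − ½·9.81·t² = 0. Positive root: t = (15.54 + √(15.54² + 2·9.81·31.6)) / 9.81 = (15.54 + 29.35) / 9.81 = 4.577 s.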